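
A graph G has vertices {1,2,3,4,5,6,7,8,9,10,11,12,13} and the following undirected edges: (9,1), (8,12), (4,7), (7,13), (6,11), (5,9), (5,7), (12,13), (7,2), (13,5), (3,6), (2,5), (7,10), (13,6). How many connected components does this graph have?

Component: {1, 2, 3, 4, 5, 6, 7, 8, 9, 10, 11, 12, 13}

1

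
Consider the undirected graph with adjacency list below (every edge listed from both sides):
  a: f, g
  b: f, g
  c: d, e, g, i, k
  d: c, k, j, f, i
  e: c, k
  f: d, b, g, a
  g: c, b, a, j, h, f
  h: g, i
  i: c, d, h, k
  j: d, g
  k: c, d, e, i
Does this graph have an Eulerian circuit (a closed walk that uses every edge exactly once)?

Degrees: a:2, b:2, c:5, d:5, e:2, f:4, g:6, h:2, i:4, j:2, k:4
c, d have odd degree; an Eulerian circuit needs every degree to be even, so none exists.

No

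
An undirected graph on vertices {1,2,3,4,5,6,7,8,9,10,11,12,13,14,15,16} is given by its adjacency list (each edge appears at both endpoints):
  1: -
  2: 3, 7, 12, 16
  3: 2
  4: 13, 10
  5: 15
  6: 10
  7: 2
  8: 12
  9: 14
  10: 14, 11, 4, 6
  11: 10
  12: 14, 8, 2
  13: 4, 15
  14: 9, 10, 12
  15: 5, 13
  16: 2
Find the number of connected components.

2

Component: {1}
Component: {2, 3, 4, 5, 6, 7, 8, 9, 10, 11, 12, 13, 14, 15, 16}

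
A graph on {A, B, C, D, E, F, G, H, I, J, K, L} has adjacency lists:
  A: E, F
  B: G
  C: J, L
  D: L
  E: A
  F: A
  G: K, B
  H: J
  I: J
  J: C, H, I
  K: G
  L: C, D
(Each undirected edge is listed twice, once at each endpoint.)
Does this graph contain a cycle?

The graph has 12 vertices, 9 edges, and 3 connected components.
A forest on 12 vertices with 3 components has exactly 9 edges, which matches — so no cycle.

No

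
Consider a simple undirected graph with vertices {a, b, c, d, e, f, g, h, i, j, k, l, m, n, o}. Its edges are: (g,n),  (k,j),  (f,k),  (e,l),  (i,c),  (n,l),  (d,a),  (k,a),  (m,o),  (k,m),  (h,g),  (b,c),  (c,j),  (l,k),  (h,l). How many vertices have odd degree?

Degrees: a:2, b:1, c:3, d:1, e:1, f:1, g:2, h:2, i:1, j:2, k:5, l:4, m:2, n:2, o:1
Odd-degree vertices: b, c, d, e, f, i, k, o.

8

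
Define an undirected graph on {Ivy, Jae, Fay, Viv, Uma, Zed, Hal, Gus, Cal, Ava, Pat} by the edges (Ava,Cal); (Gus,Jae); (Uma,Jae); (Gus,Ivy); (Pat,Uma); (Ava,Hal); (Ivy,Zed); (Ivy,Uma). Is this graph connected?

No

Component: {Fay}
Component: {Viv}
Component: {Hal, Cal, Ava}
Component: {Ivy, Jae, Uma, Zed, Gus, Pat}
No edge joins these 4 groups, so the graph is disconnected.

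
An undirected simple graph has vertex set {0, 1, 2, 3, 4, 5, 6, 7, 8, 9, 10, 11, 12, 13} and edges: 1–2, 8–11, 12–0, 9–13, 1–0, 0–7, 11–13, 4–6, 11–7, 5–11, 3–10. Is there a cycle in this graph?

The graph has 14 vertices, 11 edges, and 3 connected components.
A forest on 14 vertices with 3 components has exactly 11 edges, which matches — so no cycle.

No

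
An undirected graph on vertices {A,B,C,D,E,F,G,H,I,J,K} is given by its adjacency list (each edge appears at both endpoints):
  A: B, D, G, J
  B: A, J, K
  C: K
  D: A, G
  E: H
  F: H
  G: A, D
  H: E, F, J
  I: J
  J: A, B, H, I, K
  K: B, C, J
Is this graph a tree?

No

|V| = 11, |E| = 13.
Connected but with 13 > 10 edges, so it has a cycle and is not a tree.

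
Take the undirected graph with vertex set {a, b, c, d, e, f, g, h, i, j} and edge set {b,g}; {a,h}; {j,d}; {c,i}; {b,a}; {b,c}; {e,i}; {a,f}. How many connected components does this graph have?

Component: {d, j}
Component: {a, b, c, e, f, g, h, i}

2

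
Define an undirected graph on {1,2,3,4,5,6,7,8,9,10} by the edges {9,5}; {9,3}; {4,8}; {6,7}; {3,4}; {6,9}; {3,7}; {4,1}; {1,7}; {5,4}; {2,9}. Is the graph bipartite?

Color {4, 7, 9, 10} black and {1, 2, 3, 5, 6, 8} white. No edge joins two same-colored vertices, so the graph is bipartite.

Yes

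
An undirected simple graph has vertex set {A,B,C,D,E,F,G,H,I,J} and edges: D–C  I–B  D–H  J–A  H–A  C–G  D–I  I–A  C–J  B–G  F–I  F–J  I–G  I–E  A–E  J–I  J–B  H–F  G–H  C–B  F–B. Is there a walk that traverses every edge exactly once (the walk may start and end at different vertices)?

Degrees: A:4, B:5, C:4, D:3, E:2, F:4, G:4, H:4, I:7, J:5
Odd-degree vertices: B, D, I, J (4 total).
With 4 odd-degree vertices (more than two), no single trail can use every edge.

No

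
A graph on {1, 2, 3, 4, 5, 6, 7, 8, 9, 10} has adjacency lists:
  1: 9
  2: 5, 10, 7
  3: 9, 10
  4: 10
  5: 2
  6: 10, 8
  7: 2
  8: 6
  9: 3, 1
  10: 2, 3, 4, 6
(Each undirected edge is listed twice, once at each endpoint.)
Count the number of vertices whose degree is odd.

Degrees: 1:1, 2:3, 3:2, 4:1, 5:1, 6:2, 7:1, 8:1, 9:2, 10:4
Odd-degree vertices: 1, 2, 4, 5, 7, 8.

6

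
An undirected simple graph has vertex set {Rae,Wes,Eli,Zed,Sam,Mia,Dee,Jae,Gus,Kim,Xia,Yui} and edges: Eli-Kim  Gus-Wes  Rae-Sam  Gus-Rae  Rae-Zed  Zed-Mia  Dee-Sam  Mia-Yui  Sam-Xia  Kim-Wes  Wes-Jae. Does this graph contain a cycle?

No

|V| = 12, |E| = 11, number of components = 1.
Since 11 = 12 - 1, the graph is a forest and contains no cycle.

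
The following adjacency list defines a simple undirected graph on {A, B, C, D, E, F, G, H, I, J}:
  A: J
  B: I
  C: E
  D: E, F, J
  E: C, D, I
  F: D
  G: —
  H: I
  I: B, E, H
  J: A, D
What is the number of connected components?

Component: {G}
Component: {A, B, C, D, E, F, H, I, J}

2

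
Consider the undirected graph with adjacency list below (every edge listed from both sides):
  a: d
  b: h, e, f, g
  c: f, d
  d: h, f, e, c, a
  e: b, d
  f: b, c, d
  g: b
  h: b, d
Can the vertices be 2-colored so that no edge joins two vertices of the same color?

No

The cycle d-c-f-d has length 3, which is odd, so the graph is not bipartite.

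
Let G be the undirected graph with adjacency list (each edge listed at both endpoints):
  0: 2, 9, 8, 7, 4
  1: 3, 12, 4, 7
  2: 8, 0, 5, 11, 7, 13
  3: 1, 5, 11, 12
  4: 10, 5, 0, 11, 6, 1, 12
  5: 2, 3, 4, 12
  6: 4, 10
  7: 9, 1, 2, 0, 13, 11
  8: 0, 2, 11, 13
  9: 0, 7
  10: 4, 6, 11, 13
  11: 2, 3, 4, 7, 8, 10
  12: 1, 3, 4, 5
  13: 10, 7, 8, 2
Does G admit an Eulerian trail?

Degrees: 0:5, 1:4, 2:6, 3:4, 4:7, 5:4, 6:2, 7:6, 8:4, 9:2, 10:4, 11:6, 12:4, 13:4
Odd-degree vertices: 0, 4 (2 total).
The non-isolated vertices are connected and exactly 2 have odd degree, so an Eulerian trail exists (from 0 to 4).

Yes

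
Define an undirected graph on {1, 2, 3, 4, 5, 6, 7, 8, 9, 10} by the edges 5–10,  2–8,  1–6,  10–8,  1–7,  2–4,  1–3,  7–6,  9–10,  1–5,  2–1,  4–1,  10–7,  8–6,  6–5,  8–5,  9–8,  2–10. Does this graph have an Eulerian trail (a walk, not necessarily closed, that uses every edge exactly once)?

No

Degrees: 1:6, 2:4, 3:1, 4:2, 5:4, 6:4, 7:3, 8:5, 9:2, 10:5
Odd-degree vertices: 3, 7, 8, 10 (4 total).
An Eulerian trail requires 0 or 2 odd-degree vertices; here there are 4.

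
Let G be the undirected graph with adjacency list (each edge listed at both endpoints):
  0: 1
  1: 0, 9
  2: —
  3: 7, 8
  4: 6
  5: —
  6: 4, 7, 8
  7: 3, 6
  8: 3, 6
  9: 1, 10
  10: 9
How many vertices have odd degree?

4

Degrees: 0:1, 1:2, 2:0, 3:2, 4:1, 5:0, 6:3, 7:2, 8:2, 9:2, 10:1
Odd-degree vertices: 0, 4, 6, 10.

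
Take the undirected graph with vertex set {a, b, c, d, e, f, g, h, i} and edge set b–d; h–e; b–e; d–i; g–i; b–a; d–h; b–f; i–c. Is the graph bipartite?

A valid 2-coloring puts {b, h, i} on one side and {a, c, d, e, f, g} on the other; every edge crosses between the two sides.

Yes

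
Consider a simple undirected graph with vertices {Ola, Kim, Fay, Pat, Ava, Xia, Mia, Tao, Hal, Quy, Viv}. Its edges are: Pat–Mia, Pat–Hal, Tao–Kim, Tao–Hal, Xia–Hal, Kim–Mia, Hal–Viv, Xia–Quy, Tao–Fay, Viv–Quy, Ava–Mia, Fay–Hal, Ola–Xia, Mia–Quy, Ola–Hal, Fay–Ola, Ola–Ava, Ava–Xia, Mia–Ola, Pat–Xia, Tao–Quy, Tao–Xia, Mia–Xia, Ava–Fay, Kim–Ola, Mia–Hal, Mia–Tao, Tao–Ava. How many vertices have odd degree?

Degrees: Ola:6, Kim:3, Fay:4, Pat:3, Ava:5, Xia:7, Mia:8, Tao:7, Hal:7, Quy:4, Viv:2
Odd-degree vertices: Kim, Pat, Ava, Xia, Tao, Hal.

6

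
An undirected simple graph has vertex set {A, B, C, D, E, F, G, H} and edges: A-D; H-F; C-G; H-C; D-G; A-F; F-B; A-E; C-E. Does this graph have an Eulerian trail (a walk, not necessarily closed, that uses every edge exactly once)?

No

Degrees: A:3, B:1, C:3, D:2, E:2, F:3, G:2, H:2
Odd-degree vertices: A, B, C, F (4 total).
With 4 odd-degree vertices (more than two), no single trail can use every edge.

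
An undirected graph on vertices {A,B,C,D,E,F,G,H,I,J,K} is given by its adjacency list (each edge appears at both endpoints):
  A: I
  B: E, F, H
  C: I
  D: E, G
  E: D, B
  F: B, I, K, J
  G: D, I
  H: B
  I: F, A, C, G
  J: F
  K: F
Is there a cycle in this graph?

|V| = 11, |E| = 11, number of components = 1.
Since 11 > 11 - 1, a cycle must exist; for instance I-F-B-E-D-G-I.

Yes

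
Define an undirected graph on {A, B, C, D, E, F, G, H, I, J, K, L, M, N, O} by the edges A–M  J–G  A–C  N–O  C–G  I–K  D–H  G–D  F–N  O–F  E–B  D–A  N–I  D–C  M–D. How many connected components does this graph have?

4

Component: {L}
Component: {B, E}
Component: {F, I, K, N, O}
Component: {A, C, D, G, H, J, M}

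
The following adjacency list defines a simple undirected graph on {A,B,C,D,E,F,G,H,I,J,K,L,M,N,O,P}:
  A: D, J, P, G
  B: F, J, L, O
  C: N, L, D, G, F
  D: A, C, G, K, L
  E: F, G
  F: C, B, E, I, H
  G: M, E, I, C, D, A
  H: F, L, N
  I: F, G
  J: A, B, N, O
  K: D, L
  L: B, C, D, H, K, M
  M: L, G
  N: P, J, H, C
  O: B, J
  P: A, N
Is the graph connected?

Yes

Starting from A and exploring outward reaches every vertex (A, P, D, J, G, N, L, K, C, B, O, M, E, I, H, F); the graph is connected.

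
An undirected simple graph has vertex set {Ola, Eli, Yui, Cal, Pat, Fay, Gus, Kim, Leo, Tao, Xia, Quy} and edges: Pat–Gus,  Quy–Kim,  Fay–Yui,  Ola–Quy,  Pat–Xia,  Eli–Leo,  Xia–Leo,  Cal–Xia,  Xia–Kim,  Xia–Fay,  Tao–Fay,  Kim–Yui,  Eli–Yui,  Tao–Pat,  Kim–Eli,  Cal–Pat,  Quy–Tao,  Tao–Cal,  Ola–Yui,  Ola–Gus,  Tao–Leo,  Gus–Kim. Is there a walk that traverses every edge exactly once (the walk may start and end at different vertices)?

Degrees: Ola:3, Eli:3, Yui:4, Cal:3, Pat:4, Fay:3, Gus:3, Kim:5, Leo:3, Tao:5, Xia:5, Quy:3
Odd-degree vertices: Ola, Eli, Cal, Fay, Gus, Kim, Leo, Tao, Xia, Quy (10 total).
With 10 odd-degree vertices (more than two), no single trail can use every edge.

No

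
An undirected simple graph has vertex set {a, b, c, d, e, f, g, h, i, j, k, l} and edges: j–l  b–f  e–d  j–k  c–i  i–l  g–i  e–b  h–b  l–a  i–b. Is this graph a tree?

Yes

The graph has 12 vertices and 11 edges.
Connected and |E| = |V| - 1, which characterizes a tree.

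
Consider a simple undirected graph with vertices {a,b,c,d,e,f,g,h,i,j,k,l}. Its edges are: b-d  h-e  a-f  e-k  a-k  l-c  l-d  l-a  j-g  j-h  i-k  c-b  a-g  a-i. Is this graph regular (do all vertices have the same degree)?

No

Degrees: a:5, b:2, c:2, d:2, e:2, f:1, g:2, h:2, i:2, j:2, k:3, l:3
Degrees are not all equal (e.g. deg(f)=1 but deg(a)=5); not regular.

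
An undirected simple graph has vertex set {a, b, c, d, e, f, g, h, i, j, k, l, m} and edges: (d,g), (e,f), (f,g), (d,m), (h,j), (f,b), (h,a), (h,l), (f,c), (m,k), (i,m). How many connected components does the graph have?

2

Component: {a, h, j, l}
Component: {b, c, d, e, f, g, i, k, m}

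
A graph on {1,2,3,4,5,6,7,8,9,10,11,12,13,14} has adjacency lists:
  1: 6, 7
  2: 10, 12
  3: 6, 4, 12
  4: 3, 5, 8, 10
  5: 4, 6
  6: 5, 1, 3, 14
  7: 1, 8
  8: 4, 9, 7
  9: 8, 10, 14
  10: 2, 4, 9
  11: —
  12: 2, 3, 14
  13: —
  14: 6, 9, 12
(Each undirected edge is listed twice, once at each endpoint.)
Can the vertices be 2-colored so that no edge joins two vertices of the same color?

The cycle 12-2-10-9-14-12 has length 5, which is odd, so the graph is not bipartite.

No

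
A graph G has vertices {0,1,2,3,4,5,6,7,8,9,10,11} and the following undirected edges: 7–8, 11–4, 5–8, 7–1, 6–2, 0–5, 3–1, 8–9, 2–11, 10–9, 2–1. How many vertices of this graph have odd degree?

8

Degrees: 0:1, 1:3, 2:3, 3:1, 4:1, 5:2, 6:1, 7:2, 8:3, 9:2, 10:1, 11:2
Odd-degree vertices: 0, 1, 2, 3, 4, 6, 8, 10.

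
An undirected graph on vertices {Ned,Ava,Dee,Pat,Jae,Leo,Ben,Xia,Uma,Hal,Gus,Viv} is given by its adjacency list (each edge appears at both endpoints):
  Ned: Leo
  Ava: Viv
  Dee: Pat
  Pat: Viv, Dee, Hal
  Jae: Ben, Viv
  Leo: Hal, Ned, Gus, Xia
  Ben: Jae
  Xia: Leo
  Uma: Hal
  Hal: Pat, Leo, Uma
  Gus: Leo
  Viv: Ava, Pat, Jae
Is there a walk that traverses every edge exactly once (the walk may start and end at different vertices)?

No

Degrees: Ned:1, Ava:1, Dee:1, Pat:3, Jae:2, Leo:4, Ben:1, Xia:1, Uma:1, Hal:3, Gus:1, Viv:3
Odd-degree vertices: Ned, Ava, Dee, Pat, Ben, Xia, Uma, Hal, Gus, Viv (10 total).
With 10 odd-degree vertices (more than two), no single trail can use every edge.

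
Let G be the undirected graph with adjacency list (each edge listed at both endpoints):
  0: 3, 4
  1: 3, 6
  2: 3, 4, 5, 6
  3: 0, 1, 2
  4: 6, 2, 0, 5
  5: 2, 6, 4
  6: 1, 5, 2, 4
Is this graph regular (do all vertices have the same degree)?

Degrees: 0:2, 1:2, 2:4, 3:3, 4:4, 5:3, 6:4
Degrees are not all equal (e.g. deg(0)=2 but deg(2)=4); not regular.

No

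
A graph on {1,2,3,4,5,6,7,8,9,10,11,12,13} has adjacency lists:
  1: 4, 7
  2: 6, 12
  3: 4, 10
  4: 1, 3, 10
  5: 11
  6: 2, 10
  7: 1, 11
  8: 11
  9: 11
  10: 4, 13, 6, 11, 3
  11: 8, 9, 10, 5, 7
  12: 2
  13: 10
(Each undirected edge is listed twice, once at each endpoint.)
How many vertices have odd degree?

Degrees: 1:2, 2:2, 3:2, 4:3, 5:1, 6:2, 7:2, 8:1, 9:1, 10:5, 11:5, 12:1, 13:1
Odd-degree vertices: 4, 5, 8, 9, 10, 11, 12, 13.

8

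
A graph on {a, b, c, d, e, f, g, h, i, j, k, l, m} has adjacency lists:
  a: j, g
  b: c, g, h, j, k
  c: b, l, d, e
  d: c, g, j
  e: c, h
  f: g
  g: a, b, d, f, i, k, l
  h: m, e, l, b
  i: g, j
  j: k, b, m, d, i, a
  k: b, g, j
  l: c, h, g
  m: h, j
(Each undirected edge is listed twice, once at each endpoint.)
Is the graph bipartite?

The cycle b-k-g-b has length 3, which is odd, so the graph is not bipartite.

No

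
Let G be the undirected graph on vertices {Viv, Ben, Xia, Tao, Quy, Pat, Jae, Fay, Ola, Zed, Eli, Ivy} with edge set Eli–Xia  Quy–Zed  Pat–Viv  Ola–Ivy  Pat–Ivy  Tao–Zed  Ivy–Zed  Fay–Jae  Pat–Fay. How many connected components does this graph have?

Component: {Ben}
Component: {Xia, Eli}
Component: {Viv, Tao, Quy, Pat, Jae, Fay, Ola, Zed, Ivy}

3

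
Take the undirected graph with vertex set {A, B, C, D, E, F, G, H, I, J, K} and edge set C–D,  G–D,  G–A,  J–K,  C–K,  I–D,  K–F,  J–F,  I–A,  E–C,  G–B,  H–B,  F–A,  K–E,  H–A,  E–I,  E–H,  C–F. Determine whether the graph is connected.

Yes

A breadth-first search from A visits A, G, I, F, H, D, B, E, C, J, K — all 11 vertices — so the graph is connected.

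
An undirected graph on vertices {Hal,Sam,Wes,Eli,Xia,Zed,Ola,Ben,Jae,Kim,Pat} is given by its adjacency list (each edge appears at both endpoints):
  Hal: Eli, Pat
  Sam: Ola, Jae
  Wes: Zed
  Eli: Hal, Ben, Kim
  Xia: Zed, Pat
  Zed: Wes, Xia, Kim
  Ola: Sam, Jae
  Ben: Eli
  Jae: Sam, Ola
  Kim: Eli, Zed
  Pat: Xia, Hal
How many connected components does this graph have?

2

Component: {Sam, Ola, Jae}
Component: {Hal, Wes, Eli, Xia, Zed, Ben, Kim, Pat}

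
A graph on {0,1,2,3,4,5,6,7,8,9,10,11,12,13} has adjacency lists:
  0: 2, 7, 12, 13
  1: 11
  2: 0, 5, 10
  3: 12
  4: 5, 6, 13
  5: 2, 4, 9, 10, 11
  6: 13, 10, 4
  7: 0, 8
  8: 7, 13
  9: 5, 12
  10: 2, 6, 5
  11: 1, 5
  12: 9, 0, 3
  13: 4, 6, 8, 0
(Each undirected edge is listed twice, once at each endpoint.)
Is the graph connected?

Yes

Starting from 0 and exploring outward reaches every vertex (0, 13, 7, 12, 2, 6, 4, 8, 9, 3, 5, 10, 11, 1); the graph is connected.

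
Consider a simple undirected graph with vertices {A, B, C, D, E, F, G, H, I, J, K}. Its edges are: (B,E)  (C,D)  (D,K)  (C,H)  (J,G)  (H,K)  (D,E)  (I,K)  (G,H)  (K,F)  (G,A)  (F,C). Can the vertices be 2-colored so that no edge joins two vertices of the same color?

Yes

A valid 2-coloring puts {C, E, G, K} on one side and {A, B, D, F, H, I, J} on the other; every edge crosses between the two sides.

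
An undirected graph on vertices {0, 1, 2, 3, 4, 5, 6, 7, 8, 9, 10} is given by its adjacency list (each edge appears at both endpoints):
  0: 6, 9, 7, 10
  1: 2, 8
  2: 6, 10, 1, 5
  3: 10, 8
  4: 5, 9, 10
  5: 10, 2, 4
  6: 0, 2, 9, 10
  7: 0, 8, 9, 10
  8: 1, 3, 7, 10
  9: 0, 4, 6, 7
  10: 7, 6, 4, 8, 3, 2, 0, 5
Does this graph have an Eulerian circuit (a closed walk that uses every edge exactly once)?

Degrees: 0:4, 1:2, 2:4, 3:2, 4:3, 5:3, 6:4, 7:4, 8:4, 9:4, 10:8
Vertices with odd degree: 4, 5. An Eulerian circuit requires all degrees even.

No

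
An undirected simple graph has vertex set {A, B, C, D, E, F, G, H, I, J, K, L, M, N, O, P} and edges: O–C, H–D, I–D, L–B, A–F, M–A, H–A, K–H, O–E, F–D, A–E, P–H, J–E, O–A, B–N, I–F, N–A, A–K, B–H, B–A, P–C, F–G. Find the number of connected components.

1

Component: {A, B, C, D, E, F, G, H, I, J, K, L, M, N, O, P}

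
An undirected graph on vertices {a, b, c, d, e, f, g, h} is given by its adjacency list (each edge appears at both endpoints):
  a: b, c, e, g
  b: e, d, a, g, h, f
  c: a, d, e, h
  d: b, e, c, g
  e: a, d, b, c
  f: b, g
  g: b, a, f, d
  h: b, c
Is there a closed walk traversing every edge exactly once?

Degrees: a:4, b:6, c:4, d:4, e:4, f:2, g:4, h:2
Every vertex has even degree and the edges form a single connected piece, so an Eulerian circuit exists.

Yes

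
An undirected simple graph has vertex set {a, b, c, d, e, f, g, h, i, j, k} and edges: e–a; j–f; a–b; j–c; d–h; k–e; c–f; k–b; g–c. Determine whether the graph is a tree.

No

The graph has 11 vertices and 9 edges.
It splits into 4 components, so it cannot be a tree.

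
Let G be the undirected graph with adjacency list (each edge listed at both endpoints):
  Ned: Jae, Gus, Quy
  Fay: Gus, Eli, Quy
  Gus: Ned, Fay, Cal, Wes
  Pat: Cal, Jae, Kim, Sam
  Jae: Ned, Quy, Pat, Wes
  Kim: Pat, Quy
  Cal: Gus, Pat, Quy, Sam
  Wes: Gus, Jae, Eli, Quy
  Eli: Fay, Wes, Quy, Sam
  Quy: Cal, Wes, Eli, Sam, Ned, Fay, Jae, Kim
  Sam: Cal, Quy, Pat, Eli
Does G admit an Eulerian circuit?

Degrees: Ned:3, Fay:3, Gus:4, Pat:4, Jae:4, Kim:2, Cal:4, Wes:4, Eli:4, Quy:8, Sam:4
Ned, Fay have odd degree; an Eulerian circuit needs every degree to be even, so none exists.

No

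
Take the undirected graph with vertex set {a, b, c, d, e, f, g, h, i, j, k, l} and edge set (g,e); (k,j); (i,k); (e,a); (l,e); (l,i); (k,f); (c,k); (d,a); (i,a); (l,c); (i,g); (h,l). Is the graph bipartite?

Yes

Color {b, c, d, e, f, h, i, j} black and {a, g, k, l} white. No edge joins two same-colored vertices, so the graph is bipartite.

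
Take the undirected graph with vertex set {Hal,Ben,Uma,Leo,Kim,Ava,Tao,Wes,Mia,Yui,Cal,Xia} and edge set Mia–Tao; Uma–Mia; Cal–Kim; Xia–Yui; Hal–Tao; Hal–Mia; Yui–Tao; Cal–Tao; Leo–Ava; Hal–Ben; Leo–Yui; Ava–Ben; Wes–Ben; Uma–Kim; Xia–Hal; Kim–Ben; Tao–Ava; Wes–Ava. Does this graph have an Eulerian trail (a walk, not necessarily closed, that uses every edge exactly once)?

No

Degrees: Hal:4, Ben:4, Uma:2, Leo:2, Kim:3, Ava:4, Tao:5, Wes:2, Mia:3, Yui:3, Cal:2, Xia:2
Odd-degree vertices: Kim, Tao, Mia, Yui (4 total).
An Eulerian trail requires 0 or 2 odd-degree vertices; here there are 4.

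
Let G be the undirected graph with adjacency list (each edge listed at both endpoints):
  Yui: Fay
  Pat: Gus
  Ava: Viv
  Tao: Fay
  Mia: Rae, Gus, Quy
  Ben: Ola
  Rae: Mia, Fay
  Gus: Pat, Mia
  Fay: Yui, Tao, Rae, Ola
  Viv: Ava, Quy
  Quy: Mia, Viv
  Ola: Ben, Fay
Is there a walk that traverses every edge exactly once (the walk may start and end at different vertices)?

No

Degrees: Yui:1, Pat:1, Ava:1, Tao:1, Mia:3, Ben:1, Rae:2, Gus:2, Fay:4, Viv:2, Quy:2, Ola:2
Odd-degree vertices: Yui, Pat, Ava, Tao, Mia, Ben (6 total).
With 6 odd-degree vertices (more than two), no single trail can use every edge.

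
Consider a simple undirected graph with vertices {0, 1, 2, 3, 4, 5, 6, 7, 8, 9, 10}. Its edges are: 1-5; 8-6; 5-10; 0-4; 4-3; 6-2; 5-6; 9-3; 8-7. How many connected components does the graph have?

Component: {0, 3, 4, 9}
Component: {1, 2, 5, 6, 7, 8, 10}

2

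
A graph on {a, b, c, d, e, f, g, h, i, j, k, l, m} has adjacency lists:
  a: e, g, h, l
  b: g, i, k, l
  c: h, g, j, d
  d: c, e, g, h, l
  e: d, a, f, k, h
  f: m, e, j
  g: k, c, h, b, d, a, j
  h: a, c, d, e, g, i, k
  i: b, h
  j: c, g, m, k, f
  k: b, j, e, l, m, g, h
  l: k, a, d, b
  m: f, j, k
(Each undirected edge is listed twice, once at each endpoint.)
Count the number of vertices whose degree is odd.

Degrees: a:4, b:4, c:4, d:5, e:5, f:3, g:7, h:7, i:2, j:5, k:7, l:4, m:3
Odd-degree vertices: d, e, f, g, h, j, k, m.

8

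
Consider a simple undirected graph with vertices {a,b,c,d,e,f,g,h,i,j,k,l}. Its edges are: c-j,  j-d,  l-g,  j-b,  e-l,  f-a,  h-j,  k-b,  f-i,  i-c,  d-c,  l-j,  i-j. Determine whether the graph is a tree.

The graph has 12 vertices and 13 edges.
A tree on 12 vertices has exactly 11 edges; this graph has 13, so it contains a cycle and is not a tree.

No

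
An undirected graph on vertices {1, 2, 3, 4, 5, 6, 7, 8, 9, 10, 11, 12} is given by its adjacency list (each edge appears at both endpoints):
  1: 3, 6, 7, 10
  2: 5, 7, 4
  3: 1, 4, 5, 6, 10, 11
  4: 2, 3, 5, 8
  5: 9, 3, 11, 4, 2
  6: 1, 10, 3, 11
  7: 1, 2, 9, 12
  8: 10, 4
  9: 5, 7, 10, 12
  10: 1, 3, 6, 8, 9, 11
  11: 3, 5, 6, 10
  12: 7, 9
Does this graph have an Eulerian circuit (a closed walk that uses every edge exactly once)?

Degrees: 1:4, 2:3, 3:6, 4:4, 5:5, 6:4, 7:4, 8:2, 9:4, 10:6, 11:4, 12:2
2, 5 have odd degree; an Eulerian circuit needs every degree to be even, so none exists.

No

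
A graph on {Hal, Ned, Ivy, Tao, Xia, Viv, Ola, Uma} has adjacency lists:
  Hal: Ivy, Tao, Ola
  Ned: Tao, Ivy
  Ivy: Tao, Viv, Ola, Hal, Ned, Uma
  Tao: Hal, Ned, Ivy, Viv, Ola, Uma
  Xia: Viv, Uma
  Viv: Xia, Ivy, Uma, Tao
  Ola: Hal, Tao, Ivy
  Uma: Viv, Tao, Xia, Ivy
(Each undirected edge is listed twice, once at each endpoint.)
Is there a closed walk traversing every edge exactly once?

No

Degrees: Hal:3, Ned:2, Ivy:6, Tao:6, Xia:2, Viv:4, Ola:3, Uma:4
Vertices with odd degree: Hal, Ola. An Eulerian circuit requires all degrees even.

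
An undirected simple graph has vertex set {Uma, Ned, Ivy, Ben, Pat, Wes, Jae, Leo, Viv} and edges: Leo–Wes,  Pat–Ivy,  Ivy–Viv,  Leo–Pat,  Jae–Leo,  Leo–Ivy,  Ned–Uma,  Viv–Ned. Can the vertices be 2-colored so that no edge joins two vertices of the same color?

No

The cycle Pat-Leo-Ivy-Pat has length 3, which is odd, so the graph is not bipartite.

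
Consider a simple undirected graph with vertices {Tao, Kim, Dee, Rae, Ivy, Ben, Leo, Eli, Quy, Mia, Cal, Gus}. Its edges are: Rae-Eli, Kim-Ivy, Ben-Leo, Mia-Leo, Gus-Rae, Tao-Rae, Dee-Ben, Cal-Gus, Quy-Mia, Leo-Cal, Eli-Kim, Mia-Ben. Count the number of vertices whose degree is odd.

Degrees: Tao:1, Kim:2, Dee:1, Rae:3, Ivy:1, Ben:3, Leo:3, Eli:2, Quy:1, Mia:3, Cal:2, Gus:2
Odd-degree vertices: Tao, Dee, Rae, Ivy, Ben, Leo, Quy, Mia.

8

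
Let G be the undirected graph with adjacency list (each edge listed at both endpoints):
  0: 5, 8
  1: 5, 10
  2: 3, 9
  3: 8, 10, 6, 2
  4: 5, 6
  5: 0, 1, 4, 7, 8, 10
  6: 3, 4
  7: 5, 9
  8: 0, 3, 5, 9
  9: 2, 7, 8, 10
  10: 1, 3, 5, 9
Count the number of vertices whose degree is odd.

0

Degrees: 0:2, 1:2, 2:2, 3:4, 4:2, 5:6, 6:2, 7:2, 8:4, 9:4, 10:4
Odd-degree vertices: none.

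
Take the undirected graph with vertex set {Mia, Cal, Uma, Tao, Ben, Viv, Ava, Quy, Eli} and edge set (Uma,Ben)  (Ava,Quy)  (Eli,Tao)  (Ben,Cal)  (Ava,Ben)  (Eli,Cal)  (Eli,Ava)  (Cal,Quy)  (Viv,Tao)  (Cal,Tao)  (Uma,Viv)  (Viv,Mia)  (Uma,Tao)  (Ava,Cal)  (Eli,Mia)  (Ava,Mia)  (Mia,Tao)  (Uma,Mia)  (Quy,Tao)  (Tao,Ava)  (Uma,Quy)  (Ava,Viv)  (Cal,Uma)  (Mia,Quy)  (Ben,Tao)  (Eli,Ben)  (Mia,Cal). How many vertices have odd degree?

Degrees: Mia:7, Cal:7, Uma:6, Tao:8, Ben:5, Viv:4, Ava:7, Quy:5, Eli:5
Odd-degree vertices: Mia, Cal, Ben, Ava, Quy, Eli.

6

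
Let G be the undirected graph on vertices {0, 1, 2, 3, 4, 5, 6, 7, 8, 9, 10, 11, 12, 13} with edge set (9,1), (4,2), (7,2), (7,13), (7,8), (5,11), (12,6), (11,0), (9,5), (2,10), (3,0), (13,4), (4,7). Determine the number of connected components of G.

Component: {6, 12}
Component: {0, 1, 3, 5, 9, 11}
Component: {2, 4, 7, 8, 10, 13}

3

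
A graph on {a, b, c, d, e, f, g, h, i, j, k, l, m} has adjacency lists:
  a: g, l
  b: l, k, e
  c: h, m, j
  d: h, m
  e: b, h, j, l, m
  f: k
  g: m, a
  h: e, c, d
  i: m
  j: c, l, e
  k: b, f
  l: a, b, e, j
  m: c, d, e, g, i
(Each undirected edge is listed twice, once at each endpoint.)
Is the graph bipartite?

No

The cycle j-l-e-j has length 3, which is odd, so the graph is not bipartite.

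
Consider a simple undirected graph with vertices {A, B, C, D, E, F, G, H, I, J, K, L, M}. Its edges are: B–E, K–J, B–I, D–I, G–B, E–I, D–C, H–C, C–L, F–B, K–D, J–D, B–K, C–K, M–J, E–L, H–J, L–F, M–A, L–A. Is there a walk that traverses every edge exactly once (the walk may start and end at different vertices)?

Degrees: A:2, B:5, C:4, D:4, E:3, F:2, G:1, H:2, I:3, J:4, K:4, L:4, M:2
Odd-degree vertices: B, E, G, I (4 total).
An Eulerian trail requires 0 or 2 odd-degree vertices; here there are 4.

No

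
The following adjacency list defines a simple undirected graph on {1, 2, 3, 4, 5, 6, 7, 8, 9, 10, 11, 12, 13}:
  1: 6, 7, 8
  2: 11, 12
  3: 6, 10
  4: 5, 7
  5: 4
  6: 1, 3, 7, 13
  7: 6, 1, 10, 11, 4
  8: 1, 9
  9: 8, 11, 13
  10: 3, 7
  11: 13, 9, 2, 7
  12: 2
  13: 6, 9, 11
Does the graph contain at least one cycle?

Yes

|V| = 13, |E| = 17, number of components = 1.
Since 17 > 13 - 1, a cycle must exist; for instance 6-13-11-7-6.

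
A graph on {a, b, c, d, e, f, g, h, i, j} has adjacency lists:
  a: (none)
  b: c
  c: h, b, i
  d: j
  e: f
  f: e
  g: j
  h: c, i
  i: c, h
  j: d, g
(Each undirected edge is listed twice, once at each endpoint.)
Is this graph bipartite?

c-h-i-c is an odd cycle (length 3), and a bipartite graph can contain only even cycles.

No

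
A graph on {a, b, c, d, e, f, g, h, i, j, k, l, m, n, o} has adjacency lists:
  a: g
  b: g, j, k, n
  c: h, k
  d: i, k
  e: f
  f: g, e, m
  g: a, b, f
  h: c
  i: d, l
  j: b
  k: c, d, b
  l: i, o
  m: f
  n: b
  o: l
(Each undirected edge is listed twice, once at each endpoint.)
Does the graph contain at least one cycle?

No

The graph has 15 vertices, 14 edges, and 1 connected component.
Since 14 = 15 - 1, the graph is a forest and contains no cycle.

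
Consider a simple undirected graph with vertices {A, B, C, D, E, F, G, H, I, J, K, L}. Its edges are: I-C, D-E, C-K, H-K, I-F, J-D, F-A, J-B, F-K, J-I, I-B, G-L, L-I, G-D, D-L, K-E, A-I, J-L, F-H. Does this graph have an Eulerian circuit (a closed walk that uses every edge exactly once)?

Yes

Degrees: A:2, B:2, C:2, D:4, E:2, F:4, G:2, H:2, I:6, J:4, K:4, L:4
Every vertex has even degree and the edges form a single connected piece, so an Eulerian circuit exists.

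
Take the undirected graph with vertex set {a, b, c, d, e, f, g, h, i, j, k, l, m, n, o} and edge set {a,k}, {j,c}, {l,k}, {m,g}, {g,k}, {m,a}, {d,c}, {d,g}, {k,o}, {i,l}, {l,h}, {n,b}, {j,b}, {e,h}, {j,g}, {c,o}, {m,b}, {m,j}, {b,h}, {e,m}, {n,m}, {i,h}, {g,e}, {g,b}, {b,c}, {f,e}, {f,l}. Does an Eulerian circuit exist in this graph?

Degrees: a:2, b:6, c:4, d:2, e:4, f:2, g:6, h:4, i:2, j:4, k:4, l:4, m:6, n:2, o:2
All degrees are even and the non-isolated vertices are connected — an Eulerian circuit exists.

Yes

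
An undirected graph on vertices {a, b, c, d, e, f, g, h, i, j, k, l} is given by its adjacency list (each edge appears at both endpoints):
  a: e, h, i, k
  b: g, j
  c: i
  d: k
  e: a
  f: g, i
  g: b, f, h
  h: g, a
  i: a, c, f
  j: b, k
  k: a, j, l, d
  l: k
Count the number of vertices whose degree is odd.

6

Degrees: a:4, b:2, c:1, d:1, e:1, f:2, g:3, h:2, i:3, j:2, k:4, l:1
Odd-degree vertices: c, d, e, g, i, l.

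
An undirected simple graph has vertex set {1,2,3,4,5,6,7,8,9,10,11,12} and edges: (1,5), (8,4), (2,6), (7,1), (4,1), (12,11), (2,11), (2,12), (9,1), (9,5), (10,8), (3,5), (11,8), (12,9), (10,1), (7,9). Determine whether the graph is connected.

Yes

A breadth-first search from 1 visits 1, 4, 9, 5, 10, 7, 8, 12, 3, 11, 2, 6 — all 12 vertices — so the graph is connected.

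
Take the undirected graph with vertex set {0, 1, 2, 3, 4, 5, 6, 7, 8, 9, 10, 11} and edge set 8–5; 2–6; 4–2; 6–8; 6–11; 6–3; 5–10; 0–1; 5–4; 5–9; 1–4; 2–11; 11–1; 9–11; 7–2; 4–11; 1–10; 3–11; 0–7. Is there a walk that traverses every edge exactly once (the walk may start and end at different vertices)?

Yes

Degrees: 0:2, 1:4, 2:4, 3:2, 4:4, 5:4, 6:4, 7:2, 8:2, 9:2, 10:2, 11:6
Odd-degree vertices: none (0 total).
The non-isolated vertices are connected and exactly 0 have odd degree, so an Eulerian trail exists.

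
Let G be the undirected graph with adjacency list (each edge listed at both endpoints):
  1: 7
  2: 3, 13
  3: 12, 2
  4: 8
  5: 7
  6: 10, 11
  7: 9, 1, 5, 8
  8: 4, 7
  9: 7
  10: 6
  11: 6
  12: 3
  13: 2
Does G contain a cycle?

No

The graph has 13 vertices, 10 edges, and 3 connected components.
A forest on 13 vertices with 3 components has exactly 10 edges, which matches — so no cycle.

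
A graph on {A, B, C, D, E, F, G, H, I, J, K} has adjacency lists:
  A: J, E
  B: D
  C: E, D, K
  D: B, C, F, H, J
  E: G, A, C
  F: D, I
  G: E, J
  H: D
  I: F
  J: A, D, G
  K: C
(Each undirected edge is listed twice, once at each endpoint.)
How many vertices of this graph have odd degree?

Degrees: A:2, B:1, C:3, D:5, E:3, F:2, G:2, H:1, I:1, J:3, K:1
Odd-degree vertices: B, C, D, E, H, I, J, K.

8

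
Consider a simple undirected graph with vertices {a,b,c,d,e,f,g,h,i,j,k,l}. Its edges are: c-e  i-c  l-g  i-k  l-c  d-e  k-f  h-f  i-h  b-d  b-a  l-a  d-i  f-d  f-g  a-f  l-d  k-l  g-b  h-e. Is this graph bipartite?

A valid 2-coloring puts {b, e, f, i, j, l} on one side and {a, c, d, g, h, k} on the other; every edge crosses between the two sides.

Yes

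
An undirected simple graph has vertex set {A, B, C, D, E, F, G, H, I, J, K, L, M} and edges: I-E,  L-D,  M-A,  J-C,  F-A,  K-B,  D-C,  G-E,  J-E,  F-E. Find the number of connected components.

Component: {H}
Component: {B, K}
Component: {A, C, D, E, F, G, I, J, L, M}

3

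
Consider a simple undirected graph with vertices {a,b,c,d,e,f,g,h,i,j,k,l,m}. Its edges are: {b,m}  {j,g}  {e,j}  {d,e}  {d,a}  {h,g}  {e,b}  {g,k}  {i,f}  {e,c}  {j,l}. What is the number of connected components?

Component: {f, i}
Component: {a, b, c, d, e, g, h, j, k, l, m}

2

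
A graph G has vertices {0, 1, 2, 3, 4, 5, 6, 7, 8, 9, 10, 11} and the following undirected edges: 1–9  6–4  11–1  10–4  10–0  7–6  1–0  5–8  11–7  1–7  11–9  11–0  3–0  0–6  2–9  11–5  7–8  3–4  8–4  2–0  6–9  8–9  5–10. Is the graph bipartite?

No

9-1-11-9 is an odd cycle (length 3), and a bipartite graph can contain only even cycles.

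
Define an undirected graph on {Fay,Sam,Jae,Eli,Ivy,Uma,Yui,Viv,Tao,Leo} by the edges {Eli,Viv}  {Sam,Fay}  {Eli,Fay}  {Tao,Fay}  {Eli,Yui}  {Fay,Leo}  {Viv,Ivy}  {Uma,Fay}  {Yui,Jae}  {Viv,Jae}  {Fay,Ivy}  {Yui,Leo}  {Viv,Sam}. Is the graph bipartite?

A valid 2-coloring puts {Sam, Jae, Eli, Ivy, Uma, Tao, Leo} on one side and {Fay, Yui, Viv} on the other; every edge crosses between the two sides.

Yes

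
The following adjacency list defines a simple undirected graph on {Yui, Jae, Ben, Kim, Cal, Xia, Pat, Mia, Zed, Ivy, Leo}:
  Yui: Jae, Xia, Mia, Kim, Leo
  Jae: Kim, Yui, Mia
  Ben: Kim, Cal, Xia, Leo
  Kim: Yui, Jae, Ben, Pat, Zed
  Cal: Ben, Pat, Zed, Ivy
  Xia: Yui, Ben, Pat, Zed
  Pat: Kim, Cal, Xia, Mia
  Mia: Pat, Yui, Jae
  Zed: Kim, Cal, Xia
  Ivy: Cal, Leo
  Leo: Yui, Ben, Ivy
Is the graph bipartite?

The cycle Yui-Jae-Kim-Yui has length 3, which is odd, so the graph is not bipartite.

No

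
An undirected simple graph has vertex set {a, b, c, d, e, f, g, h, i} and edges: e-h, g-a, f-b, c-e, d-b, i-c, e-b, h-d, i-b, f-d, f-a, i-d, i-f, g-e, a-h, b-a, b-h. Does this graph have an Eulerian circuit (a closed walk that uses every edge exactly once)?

Degrees: a:4, b:6, c:2, d:4, e:4, f:4, g:2, h:4, i:4
All degrees are even and the non-isolated vertices are connected — an Eulerian circuit exists.

Yes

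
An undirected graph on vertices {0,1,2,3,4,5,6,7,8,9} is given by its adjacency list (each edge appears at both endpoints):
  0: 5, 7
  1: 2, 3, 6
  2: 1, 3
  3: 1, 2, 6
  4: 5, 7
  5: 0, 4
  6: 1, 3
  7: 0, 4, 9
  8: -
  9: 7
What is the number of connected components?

Component: {8}
Component: {1, 2, 3, 6}
Component: {0, 4, 5, 7, 9}

3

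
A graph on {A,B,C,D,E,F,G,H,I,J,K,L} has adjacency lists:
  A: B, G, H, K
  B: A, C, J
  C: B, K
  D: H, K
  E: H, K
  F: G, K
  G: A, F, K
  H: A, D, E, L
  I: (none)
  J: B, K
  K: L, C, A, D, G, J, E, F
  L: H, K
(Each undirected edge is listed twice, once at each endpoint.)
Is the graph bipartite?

No

The cycle F-G-K-F has length 3, which is odd, so the graph is not bipartite.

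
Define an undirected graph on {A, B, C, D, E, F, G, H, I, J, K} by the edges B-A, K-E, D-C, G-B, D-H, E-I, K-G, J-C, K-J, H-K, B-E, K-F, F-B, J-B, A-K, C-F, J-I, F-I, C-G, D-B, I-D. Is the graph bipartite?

No

F-C-D-H-K-F is an odd cycle (length 5), and a bipartite graph can contain only even cycles.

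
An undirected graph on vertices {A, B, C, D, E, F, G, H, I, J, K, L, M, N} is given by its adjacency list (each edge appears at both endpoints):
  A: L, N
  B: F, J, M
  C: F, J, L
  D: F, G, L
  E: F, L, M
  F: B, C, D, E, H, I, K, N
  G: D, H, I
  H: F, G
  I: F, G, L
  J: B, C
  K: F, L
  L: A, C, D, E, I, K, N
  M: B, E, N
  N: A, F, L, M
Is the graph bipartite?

L-A-N-L is an odd cycle (length 3), and a bipartite graph can contain only even cycles.

No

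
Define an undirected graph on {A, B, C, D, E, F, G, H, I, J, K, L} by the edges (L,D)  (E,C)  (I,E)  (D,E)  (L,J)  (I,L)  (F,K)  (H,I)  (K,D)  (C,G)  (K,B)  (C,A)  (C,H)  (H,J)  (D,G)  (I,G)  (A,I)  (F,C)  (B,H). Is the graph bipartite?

D-K-F-C-G-D is an odd cycle (length 5), and a bipartite graph can contain only even cycles.

No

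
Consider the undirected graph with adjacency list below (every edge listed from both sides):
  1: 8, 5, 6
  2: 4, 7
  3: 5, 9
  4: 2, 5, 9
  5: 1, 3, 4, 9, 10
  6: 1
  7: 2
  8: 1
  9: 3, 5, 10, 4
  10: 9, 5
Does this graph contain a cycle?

Yes

|V| = 10, |E| = 12, number of components = 1.
One cycle is 5-4-9-10-5.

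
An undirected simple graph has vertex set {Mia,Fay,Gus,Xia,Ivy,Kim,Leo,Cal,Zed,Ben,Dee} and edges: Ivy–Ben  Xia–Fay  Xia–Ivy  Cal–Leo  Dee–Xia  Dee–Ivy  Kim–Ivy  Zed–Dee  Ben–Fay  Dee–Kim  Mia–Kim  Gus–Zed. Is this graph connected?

No

Component: {Leo, Cal}
Component: {Mia, Fay, Gus, Xia, Ivy, Kim, Zed, Ben, Dee}
No edge joins these 2 groups, so the graph is disconnected.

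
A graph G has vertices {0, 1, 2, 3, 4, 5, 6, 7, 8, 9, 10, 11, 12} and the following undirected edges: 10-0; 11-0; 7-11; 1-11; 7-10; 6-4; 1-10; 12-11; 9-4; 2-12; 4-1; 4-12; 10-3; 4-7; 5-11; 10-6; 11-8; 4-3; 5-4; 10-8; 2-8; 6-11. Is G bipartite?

Yes

Partition the vertices as {2, 4, 10, 11} vs {0, 1, 3, 5, 6, 7, 8, 9, 12}. Each listed edge has one endpoint in each part, so the graph is bipartite.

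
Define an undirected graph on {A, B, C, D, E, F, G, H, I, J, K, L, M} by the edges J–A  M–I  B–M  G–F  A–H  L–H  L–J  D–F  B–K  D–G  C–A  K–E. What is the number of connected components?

Component: {D, F, G}
Component: {A, C, H, J, L}
Component: {B, E, I, K, M}

3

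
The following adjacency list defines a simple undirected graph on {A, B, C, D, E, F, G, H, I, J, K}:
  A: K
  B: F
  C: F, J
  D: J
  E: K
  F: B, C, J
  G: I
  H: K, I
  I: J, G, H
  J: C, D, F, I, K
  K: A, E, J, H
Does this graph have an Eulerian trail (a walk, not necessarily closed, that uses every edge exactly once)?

No

Degrees: A:1, B:1, C:2, D:1, E:1, F:3, G:1, H:2, I:3, J:5, K:4
Odd-degree vertices: A, B, D, E, F, G, I, J (8 total).
An Eulerian trail requires 0 or 2 odd-degree vertices; here there are 8.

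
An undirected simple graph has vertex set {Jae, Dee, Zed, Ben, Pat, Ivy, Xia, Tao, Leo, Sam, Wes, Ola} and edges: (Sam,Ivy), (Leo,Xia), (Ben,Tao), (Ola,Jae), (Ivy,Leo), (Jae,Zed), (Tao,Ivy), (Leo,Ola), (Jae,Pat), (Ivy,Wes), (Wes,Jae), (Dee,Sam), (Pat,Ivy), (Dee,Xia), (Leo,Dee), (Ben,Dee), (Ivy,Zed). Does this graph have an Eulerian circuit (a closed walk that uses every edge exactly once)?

Degrees: Jae:4, Dee:4, Zed:2, Ben:2, Pat:2, Ivy:6, Xia:2, Tao:2, Leo:4, Sam:2, Wes:2, Ola:2
All degrees are even and the non-isolated vertices are connected — an Eulerian circuit exists.

Yes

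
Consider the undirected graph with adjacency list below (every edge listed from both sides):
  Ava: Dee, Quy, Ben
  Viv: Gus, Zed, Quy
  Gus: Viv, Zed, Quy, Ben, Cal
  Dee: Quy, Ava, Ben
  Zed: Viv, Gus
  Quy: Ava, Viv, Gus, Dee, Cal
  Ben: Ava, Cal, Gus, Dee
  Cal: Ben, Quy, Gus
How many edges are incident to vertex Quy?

Neighbors of Quy: Ava, Viv, Gus, Dee, Cal.

5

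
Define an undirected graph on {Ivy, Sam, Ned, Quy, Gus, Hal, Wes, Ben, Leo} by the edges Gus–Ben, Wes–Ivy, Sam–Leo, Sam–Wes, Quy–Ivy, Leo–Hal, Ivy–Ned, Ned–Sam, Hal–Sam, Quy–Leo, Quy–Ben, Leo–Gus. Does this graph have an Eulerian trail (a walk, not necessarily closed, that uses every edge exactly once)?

Yes

Degrees: Ivy:3, Sam:4, Ned:2, Quy:3, Gus:2, Hal:2, Wes:2, Ben:2, Leo:4
Odd-degree vertices: Ivy, Quy (2 total).
With 2 odd-degree vertices and all edges in one connected piece, an Eulerian trail exists (from Ivy to Quy).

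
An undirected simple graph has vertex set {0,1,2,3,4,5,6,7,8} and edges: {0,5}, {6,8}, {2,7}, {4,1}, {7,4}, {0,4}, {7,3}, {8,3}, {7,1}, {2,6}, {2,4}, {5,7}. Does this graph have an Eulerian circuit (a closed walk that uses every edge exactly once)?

No

Degrees: 0:2, 1:2, 2:3, 3:2, 4:4, 5:2, 6:2, 7:5, 8:2
Vertices with odd degree: 2, 7. An Eulerian circuit requires all degrees even.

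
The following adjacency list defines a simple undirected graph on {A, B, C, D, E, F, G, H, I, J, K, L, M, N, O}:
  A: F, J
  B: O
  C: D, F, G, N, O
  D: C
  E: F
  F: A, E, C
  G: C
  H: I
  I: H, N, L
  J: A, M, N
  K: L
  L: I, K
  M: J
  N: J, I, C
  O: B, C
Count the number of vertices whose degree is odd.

Degrees: A:2, B:1, C:5, D:1, E:1, F:3, G:1, H:1, I:3, J:3, K:1, L:2, M:1, N:3, O:2
Odd-degree vertices: B, C, D, E, F, G, H, I, J, K, M, N.

12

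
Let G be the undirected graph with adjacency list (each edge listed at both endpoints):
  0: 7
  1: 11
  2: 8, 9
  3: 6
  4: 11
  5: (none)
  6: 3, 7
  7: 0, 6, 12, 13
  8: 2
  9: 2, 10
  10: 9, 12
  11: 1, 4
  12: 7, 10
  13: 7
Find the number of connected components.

3

Component: {5}
Component: {1, 4, 11}
Component: {0, 2, 3, 6, 7, 8, 9, 10, 12, 13}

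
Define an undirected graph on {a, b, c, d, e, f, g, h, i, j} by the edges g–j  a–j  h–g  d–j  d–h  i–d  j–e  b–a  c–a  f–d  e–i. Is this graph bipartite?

Yes

A valid 2-coloring puts {b, c, f, h, i, j} on one side and {a, d, e, g} on the other; every edge crosses between the two sides.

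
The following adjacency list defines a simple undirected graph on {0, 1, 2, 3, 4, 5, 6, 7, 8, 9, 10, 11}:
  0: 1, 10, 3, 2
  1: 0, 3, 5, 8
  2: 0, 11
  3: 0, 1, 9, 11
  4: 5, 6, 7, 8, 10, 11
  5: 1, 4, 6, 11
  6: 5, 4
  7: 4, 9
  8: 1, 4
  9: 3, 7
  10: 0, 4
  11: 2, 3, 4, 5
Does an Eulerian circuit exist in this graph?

Yes

Degrees: 0:4, 1:4, 2:2, 3:4, 4:6, 5:4, 6:2, 7:2, 8:2, 9:2, 10:2, 11:4
Every vertex has even degree and the edges form a single connected piece, so an Eulerian circuit exists.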